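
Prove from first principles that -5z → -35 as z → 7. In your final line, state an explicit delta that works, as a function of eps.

delta = eps/5

Fix eps > 0. We need delta > 0 so that 0 < |z − 7| < delta implies |(-5z) + 35| < eps.
Since (-5z) + 35 = -5(z − 7), we have |(-5z) + 35| = 5|z − 7|.
Thus it suffices that |z − 7| < eps/5.
Choosing delta = eps/5 gives |(-5z) + 35| = 5|z − 7| < eps whenever |z − 7| < delta.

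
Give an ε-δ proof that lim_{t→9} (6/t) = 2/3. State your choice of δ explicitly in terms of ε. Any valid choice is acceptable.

δ = min(9/2, (27/4)ε)

Let ε > 0. We seek δ > 0 such that 0 < |t − 9| < δ implies |6/t − (2/3)| < ε.
|6/t − (2/3)| = 6·|9 − t|/(9·|t|) = 6|t − 9|/(9|t|).
Require δ ≤ 9/2 so that |t| > 9 − 9/2 = 9/2, hence 9|t| > 81/2.
Then |6/t − (2/3)| < 6|t − 9|/(81/2), which is < ε when |t − 9| < (27/4)ε.
Take δ = min(9/2, (27/4)ε). Then 0 < |t − 9| < δ gives both |t − 9| < 9/2 and |t − 9| < (27/4)ε, so |6/t − (2/3)| < ε.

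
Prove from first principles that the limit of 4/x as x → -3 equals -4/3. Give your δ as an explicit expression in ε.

δ = min(3/2, (9/8)ε)

Fix ε > 0. We seek δ > 0 such that 0 < |x + 3| < δ implies |4/x + 4/3| < ε.
|4/x + 4/3| = 4·|-3 − x|/(3·|x|) = 4|x + 3|/(3|x|).
Require δ ≤ 3/2 so that |x| > 3 − 3/2 = 3/2, hence 3|x| > 9/2.
Then |4/x + 4/3| < 4|x + 3|/(9/2), which is < ε when |x + 3| < (9/8)ε.
Take δ = min(3/2, (9/8)ε). Then 0 < |x + 3| < δ gives both |x + 3| < 3/2 and |x + 3| < (9/8)ε, so |4/x + 4/3| < ε.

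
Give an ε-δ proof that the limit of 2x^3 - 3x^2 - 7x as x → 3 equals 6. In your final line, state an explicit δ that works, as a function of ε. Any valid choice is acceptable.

Suppose ε > 0. We want δ > 0 such that 0 < |x − 3| < δ implies |(2x^3 - 3x^2 - 7x) − 6| < ε.
(2x^3 - 3x^2 - 7x) − 6 = 2x^3 - 3x^2 - 7x - 6 = (x − 3)(2x^2 + 3x + 2).
So |(2x^3 - 3x^2 - 7x) − 6| = |x − 3|·|2x^2 + 3x + 2|.
Require δ ≤ 1. Then |x − 3| < 1 gives |x| < 4, and by the triangle inequality |2x^2 + 3x + 2| ≤ 2·4^2 + 3·4 + 2 = 46.
Hence |(2x^3 - 3x^2 - 7x) − 6| ≤ 46|x − 3| < ε provided |x − 3| < ε/46.
Choosing δ = min(1, ε/46) ensures both conditions, hence |(2x^3 - 3x^2 - 7x) − 6| < ε.

δ = min(1, ε/46)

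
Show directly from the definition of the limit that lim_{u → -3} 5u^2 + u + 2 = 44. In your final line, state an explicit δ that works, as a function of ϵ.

Let ϵ > 0 be given. We want δ > 0 such that 0 < |u + 3| < δ implies |(5u^2 + u + 2) − 44| < ϵ.
(5u^2 + u + 2) − 44 = 5u^2 + u - 42 = (u + 3)(5u - 14).
So |(5u^2 + u + 2) − 44| = |u + 3|·|5u - 14|.
Assume first that |u + 3| < 1, so |u| < 4. Then |5u - 14| ≤ 5·4 + 14 = 34.
Hence |(5u^2 + u + 2) − 44| ≤ 34|u + 3| < ϵ provided |u + 3| < ϵ/34.
Choosing δ = min(1, ϵ/34) ensures both conditions, hence |(5u^2 + u + 2) − 44| < ϵ.

δ = min(1, ϵ/34)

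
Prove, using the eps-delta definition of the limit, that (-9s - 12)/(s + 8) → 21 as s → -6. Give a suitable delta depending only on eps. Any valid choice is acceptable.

Fix eps > 0. We want delta > 0 with 0 < |s + 6| < delta ⇒ |(-9s - 12)/(s + 8) − 21| < eps.
Combining over a common denominator, (-9s - 12)/(s + 8) − 21 = [(-9s - 12)·2 − 42·(s + 8)] / [2·(s + 8)] = -60(s + 6) / (2(s + 8)).
So |(-9s - 12)/(s + 8) − 21| = 60|s + 6| / (2·|s + 8|).
Restrict delta ≤ 1. Then |s + 6| < 1 gives |s + 8| = |(s + 6) + 2| ≥ 2 − 1 = 1.
Hence |(-9s - 12)/(s + 8) − 21| < 60|s + 6|/(2·1) = 30|s + 6|, which is < eps once |s + 6| < (1/30)eps.
Take delta = min(1, (1/30)eps). Then 0 < |s + 6| < delta forces both bounds, so |(-9s - 12)/(s + 8) − 21| < eps.

delta = min(1, (1/30)eps)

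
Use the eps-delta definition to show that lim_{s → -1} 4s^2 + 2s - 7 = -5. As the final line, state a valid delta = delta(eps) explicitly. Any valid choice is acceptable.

delta = min(2, eps/14)

Let eps > 0. We want delta > 0 such that 0 < |s + 1| < delta implies |(4s^2 + 2s - 7) + 5| < eps.
(4s^2 + 2s - 7) + 5 = 4s^2 + 2s - 2 = (s + 1)(4s - 2).
So |(4s^2 + 2s - 7) + 5| = |s + 1|·|4s - 2|.
Require delta ≤ 2. Then |s + 1| < 2 gives |s| < 3, and by the triangle inequality |4s - 2| ≤ 4·3 + 2 = 14.
Hence |(4s^2 + 2s - 7) + 5| ≤ 14|s + 1| < eps provided |s + 1| < eps/14.
Take delta = min(2, eps/14). Then 0 < |s + 1| < delta gives both |s + 1| < 2 and |s + 1| < eps/14, so |(4s^2 + 2s - 7) + 5| < eps.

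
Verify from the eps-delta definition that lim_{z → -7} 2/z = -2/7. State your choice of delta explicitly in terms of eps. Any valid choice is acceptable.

delta = min(7/2, (49/4)eps)

Fix eps > 0. We seek delta > 0 such that 0 < |z + 7| < delta implies |2/z + 2/7| < eps.
|2/z + 2/7| = 2·|-7 − z|/(7·|z|) = 2|z + 7|/(7|z|).
Require delta ≤ 7/2 so that |z| > 7 − 7/2 = 7/2, hence 7|z| > 49/2.
Then |2/z + 2/7| < 2|z + 7|/(49/2), which is < eps when |z + 7| < (49/4)eps.
Take delta = min(7/2, (49/4)eps). Then 0 < |z + 7| < delta gives both |z + 7| < 7/2 and |z + 7| < (49/4)eps, so |2/z + 2/7| < eps.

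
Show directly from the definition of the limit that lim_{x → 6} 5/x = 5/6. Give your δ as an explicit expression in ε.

Let ε > 0 be given. We seek δ > 0 such that 0 < |x − 6| < δ implies |5/x − (5/6)| < ε.
|5/x − (5/6)| = 5·|6 − x|/(6·|x|) = 5|x − 6|/(6|x|).
Restrict δ ≤ 3. Then |x − 6| < 3 gives |x| > 3, so 6|x| > 18.
Then |5/x − (5/6)| < 5|x − 6|/18, which is < ε when |x − 6| < (18/5)ε.
Take δ = min(3, (18/5)ε). Then 0 < |x − 6| < δ gives both |x − 6| < 3 and |x − 6| < (18/5)ε, so |5/x − (5/6)| < ε.

δ = min(3, (18/5)ε)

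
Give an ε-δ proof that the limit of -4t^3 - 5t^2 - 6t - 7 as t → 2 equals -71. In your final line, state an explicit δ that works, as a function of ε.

δ = min(2, ε/148)

Let ε > 0 be given. We want δ > 0 such that 0 < |t − 2| < δ implies |(-4t^3 - 5t^2 - 6t - 7) + 71| < ε.
(-4t^3 - 5t^2 - 6t - 7) + 71 = -4t^3 - 5t^2 - 6t + 64 = (t − 2)(-4t^2 - 13t - 32).
So |(-4t^3 - 5t^2 - 6t - 7) + 71| = |t − 2|·|-4t^2 - 13t - 32|.
Assume first that |t − 2| < 2, so |t| < 4. Then |-4t^2 - 13t - 32| ≤ 4·4^2 + 13·4 + 32 = 148.
Hence |(-4t^3 - 5t^2 - 6t - 7) + 71| ≤ 148|t − 2| < ε provided |t − 2| < ε/148.
Take δ = min(2, ε/148). Then 0 < |t − 2| < δ gives both |t − 2| < 2 and |t − 2| < ε/148, so |(-4t^3 - 5t^2 - 6t - 7) + 71| < ε.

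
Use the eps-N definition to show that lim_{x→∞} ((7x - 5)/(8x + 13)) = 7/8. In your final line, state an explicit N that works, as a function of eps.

N = (131/64)/eps

Let eps > 0. We seek N > 0 such that x > N implies |(7x - 5)/(8x + 13) − (7/8)| < eps.
(7x - 5)/(8x + 13) − (7/8) = (8(7x - 5) − 7(8x + 13)) / (8(8x + 13)) = -131/(8(8x + 13)).
For x > 0 we have 8x + 13 > 8x, so |(7x - 5)/(8x + 13) − (7/8)| = 131/(8(8x + 13)) < 131/(8·8x) = (131/64)/x.
Thus |(7x - 5)/(8x + 13) − (7/8)| < eps whenever x > (131/64)/eps.
Take N = (131/64)/eps. If x > N then |(7x - 5)/(8x + 13) − (7/8)| < (131/64)/x < eps.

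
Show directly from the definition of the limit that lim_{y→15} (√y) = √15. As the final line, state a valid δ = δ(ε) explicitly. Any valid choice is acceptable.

Fix ε > 0. We want δ > 0 such that 0 < |y − 15| < δ implies |√y − √15| < ε.
Rationalise: √y − √15 = (y − 15)/(√y + √15), so |√y − √15| = |y − 15|/(√y + √15).
Restrict δ ≤ 15 so that |y − 15| < 15 forces y > 0, and then √y + √15 > √15.
Hence |√y − √15| < |y − 15|/√15, which is < ε once |y − 15| < √15·ε.
Take δ = min(15, √15·ε). If 0 < |y − 15| < δ then y > 0 and |√y − √15| < |y − 15|/√15 < ε.

δ = min(15, √15·ε)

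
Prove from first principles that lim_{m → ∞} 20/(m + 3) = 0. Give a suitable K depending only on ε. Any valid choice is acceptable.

K = 20/ε

Fix ε > 0. For m ≥ 1, |20/(m + 3) − 0| = 20/(m + 3) ≤ 20/m.
We need 20/m < ε, i.e. m > 20/ε.
Take K = 20/ε. If m > K then |20/(m + 3)| ≤ 20/m < ε.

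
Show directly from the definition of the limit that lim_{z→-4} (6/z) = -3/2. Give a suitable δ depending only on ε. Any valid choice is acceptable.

Let ε > 0 be given. We seek δ > 0 such that 0 < |z + 4| < δ implies |6/z + 3/2| < ε.
|6/z + 3/2| = 6·|-4 − z|/(4·|z|) = 6|z + 4|/(4|z|).
Restrict δ ≤ 2. Then |z + 4| < 2 gives |z| > 2, so 4|z| > 8.
Then |6/z + 3/2| < 6|z + 4|/8, which is < ε when |z + 4| < (4/3)ε.
Take δ = min(2, (4/3)ε). Then 0 < |z + 4| < δ gives both |z + 4| < 2 and |z + 4| < (4/3)ε, so |6/z + 3/2| < ε.

δ = min(2, (4/3)ε)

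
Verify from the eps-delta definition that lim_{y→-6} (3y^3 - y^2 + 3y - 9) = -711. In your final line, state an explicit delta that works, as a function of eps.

delta = min(2, eps/461)

Fix eps > 0. We want delta > 0 such that 0 < |y + 6| < delta implies |(3y^3 - y^2 + 3y - 9) + 711| < eps.
(3y^3 - y^2 + 3y - 9) + 711 = 3y^3 - y^2 + 3y + 702 = (y + 6)(3y^2 - 19y + 117).
So |(3y^3 - y^2 + 3y - 9) + 711| = |y + 6|·|3y^2 - 19y + 117|.
Require delta ≤ 2. Then |y + 6| < 2 gives |y| < 8, and by the triangle inequality |3y^2 - 19y + 117| ≤ 3·8^2 + 19·8 + 117 = 461.
Hence |(3y^3 - y^2 + 3y - 9) + 711| ≤ 461|y + 6| < eps provided |y + 6| < eps/461.
Choosing delta = min(2, eps/461) ensures both conditions, hence |(3y^3 - y^2 + 3y - 9) + 711| < eps.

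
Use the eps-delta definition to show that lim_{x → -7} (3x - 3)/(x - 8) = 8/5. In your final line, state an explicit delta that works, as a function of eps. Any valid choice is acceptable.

Let eps > 0. We want delta > 0 with 0 < |x + 7| < delta ⇒ |(3x - 3)/(x - 8) − (8/5)| < eps.
Combining over a common denominator, (3x - 3)/(x - 8) − (8/5) = [(3x - 3)·(-15) − (-24)·(x - 8)] / [(-15)·(x - 8)] = -21(x + 7) / ((-15)(x - 8)).
So |(3x - 3)/(x - 8) − (8/5)| = 21|x + 7| / (15·|x − 8|).
Require delta ≤ 15/2, so |x − 8| ≥ |-15| − |x + 7| > 15 − 15/2 = 15/2.
Hence |(3x - 3)/(x - 8) − (8/5)| < 21|x + 7|/(15·(15/2)) = (14/75)|x + 7|, which is < eps once |x + 7| < (75/14)eps.
Take delta = min(15/2, (75/14)eps). Then 0 < |x + 7| < delta forces both bounds, so |(3x - 3)/(x - 8) − (8/5)| < eps.

delta = min(15/2, (75/14)eps)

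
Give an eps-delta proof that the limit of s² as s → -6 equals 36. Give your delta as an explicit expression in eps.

delta = min(1, eps/13)

Suppose eps > 0. We seek delta > 0 with 0 < |s + 6| < delta ⇒ |s² − 36| < eps.
Factor: s² − 36 = (s + 6)(s - 6), so |s² − 36| = |s + 6|·|s - 6|.
Impose delta ≤ 1 so that |s| < 7; then |s - 6| ≤ 13.
Hence |s² − 36| ≤ 13|s + 6|, which is < eps once |s + 6| < eps/13.
Take delta = min(1, eps/13). If 0 < |s + 6| < delta then both bounds hold and |s² − 36| ≤ 13|s + 6| < 13·(eps/13) = eps.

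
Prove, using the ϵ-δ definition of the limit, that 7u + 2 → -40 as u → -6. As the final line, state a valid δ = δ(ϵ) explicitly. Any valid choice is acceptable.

Fix ϵ > 0. We need δ > 0 so that 0 < |u + 6| < δ implies |(7u + 2) + 40| < ϵ.
Since (7u + 2) + 40 = 7(u + 6), we have |(7u + 2) + 40| = 7|u + 6|.
Thus it suffices that |u + 6| < ϵ/7.
Choosing δ = ϵ/7 gives |(7u + 2) + 40| = 7|u + 6| < ϵ whenever |u + 6| < δ.

δ = ϵ/7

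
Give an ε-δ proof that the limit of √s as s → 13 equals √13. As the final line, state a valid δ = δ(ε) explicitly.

Suppose ε > 0. We want δ > 0 such that 0 < |s − 13| < δ implies |√s − √13| < ε.
Multiplying by the conjugate, |√s − √13| = |s − 13|/(√s + √13).
Restrict δ ≤ 13 so that |s − 13| < 13 forces s > 0, and then √s + √13 > √13.
Hence |√s − √13| < |s − 13|/√13, which is < ε once |s − 13| < √13·ε.
Take δ = min(13, √13·ε). If 0 < |s − 13| < δ then s > 0 and |√s − √13| < |s − 13|/√13 < ε.

δ = min(13, √13·ε)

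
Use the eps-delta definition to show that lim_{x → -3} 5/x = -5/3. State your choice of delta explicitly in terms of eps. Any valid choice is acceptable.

Let eps > 0. We seek delta > 0 such that 0 < |x + 3| < delta implies |5/x + 5/3| < eps.
|5/x + 5/3| = 5·|-3 − x|/(3·|x|) = 5|x + 3|/(3|x|).
Restrict delta ≤ 3/2. Then |x + 3| < 3/2 gives |x| > 3/2, so 3|x| > 9/2.
Then |5/x + 5/3| < 5|x + 3|/(9/2), which is < eps when |x + 3| < (9/10)eps.
Take delta = min(3/2, (9/10)eps). Then 0 < |x + 3| < delta gives both |x + 3| < 3/2 and |x + 3| < (9/10)eps, so |5/x + 5/3| < eps.

delta = min(3/2, (9/10)eps)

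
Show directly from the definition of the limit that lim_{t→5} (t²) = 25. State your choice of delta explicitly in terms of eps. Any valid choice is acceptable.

Fix eps > 0. We seek delta > 0 with 0 < |t − 5| < delta ⇒ |t² − 25| < eps.
Factor: t² − 25 = (t − 5)(t + 5), so |t² − 25| = |t − 5|·|t + 5|.
Impose delta ≤ 2 so that |t| < 7; then |t + 5| ≤ 12.
Hence |t² − 25| ≤ 12|t − 5|, which is < eps once |t − 5| < eps/12.
Take delta = min(2, eps/12). If 0 < |t − 5| < delta then both bounds hold and |t² − 25| ≤ 12|t − 5| < 12·(eps/12) = eps.

delta = min(2, eps/12)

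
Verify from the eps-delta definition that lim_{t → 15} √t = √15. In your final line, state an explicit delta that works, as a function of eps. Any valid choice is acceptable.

Let eps > 0 be given. We want delta > 0 such that 0 < |t − 15| < delta implies |√t − √15| < eps.
Multiplying by the conjugate, |√t − √15| = |t − 15|/(√t + √15).
Restrict delta ≤ 15 so that |t − 15| < 15 forces t > 0, and then √t + √15 > √15.
Hence |√t − √15| < |t − 15|/√15, which is < eps once |t − 15| < √15·eps.
Take delta = min(15, √15·eps). If 0 < |t − 15| < delta then t > 0 and |√t − √15| < |t − 15|/√15 < eps.

delta = min(15, √15·eps)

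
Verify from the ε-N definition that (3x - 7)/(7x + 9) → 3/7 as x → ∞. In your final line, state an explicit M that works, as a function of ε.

M = (76/49)/ε

Let ε > 0. We seek M > 0 such that x > M implies |(3x - 7)/(7x + 9) − (3/7)| < ε.
(3x - 7)/(7x + 9) − (3/7) = (7(3x - 7) − 3(7x + 9)) / (7(7x + 9)) = -76/(7(7x + 9)).
For x > 0 we have 7x + 9 > 7x, so |(3x - 7)/(7x + 9) − (3/7)| = 76/(7(7x + 9)) < 76/(7·7x) = (76/49)/x.
Thus |(3x - 7)/(7x + 9) − (3/7)| < ε whenever x > (76/49)/ε.
Take M = (76/49)/ε. If x > M then |(3x - 7)/(7x + 9) − (3/7)| < (76/49)/x < ε.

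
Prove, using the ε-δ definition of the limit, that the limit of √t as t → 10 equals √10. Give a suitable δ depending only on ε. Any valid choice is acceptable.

δ = min(10, √10·ε)

Suppose ε > 0. We want δ > 0 such that 0 < |t − 10| < δ implies |√t − √10| < ε.
Rationalise: √t − √10 = (t − 10)/(√t + √10), so |√t − √10| = |t − 10|/(√t + √10).
Restrict δ ≤ 10 so that |t − 10| < 10 forces t > 0, and then √t + √10 > √10.
Hence |√t − √10| < |t − 10|/√10, which is < ε once |t − 10| < √10·ε.
Take δ = min(10, √10·ε). If 0 < |t − 10| < δ then t > 0 and |√t − √10| < |t − 10|/√10 < ε.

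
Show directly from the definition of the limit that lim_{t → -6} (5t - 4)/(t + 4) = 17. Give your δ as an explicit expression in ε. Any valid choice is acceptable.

Let ε > 0 be given. We want δ > 0 with 0 < |t + 6| < δ ⇒ |(5t - 4)/(t + 4) − 17| < ε.
Combining over a common denominator, (5t - 4)/(t + 4) − 17 = [(5t - 4)·(-2) − (-34)·(t + 4)] / [(-2)·(t + 4)] = 24(t + 6) / ((-2)(t + 4)).
So |(5t - 4)/(t + 4) − 17| = 24|t + 6| / (2·|t + 4|).
Require δ ≤ 1, so |t + 4| ≥ |-2| − |t + 6| > 2 − 1 = 1.
Hence |(5t - 4)/(t + 4) − 17| < 24|t + 6|/(2·1) = 12|t + 6|, which is < ε once |t + 6| < (1/12)ε.
Take δ = min(1, (1/12)ε). Then 0 < |t + 6| < δ forces both bounds, so |(5t - 4)/(t + 4) − 17| < ε.

δ = min(1, (1/12)ε)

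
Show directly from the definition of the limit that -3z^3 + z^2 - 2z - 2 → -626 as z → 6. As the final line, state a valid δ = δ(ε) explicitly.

δ = min(1, ε/370)

Suppose ε > 0. We want δ > 0 such that 0 < |z − 6| < δ implies |(-3z^3 + z^2 - 2z - 2) + 626| < ε.
(-3z^3 + z^2 - 2z - 2) + 626 = -3z^3 + z^2 - 2z + 624 = (z − 6)(-3z^2 - 17z - 104).
So |(-3z^3 + z^2 - 2z - 2) + 626| = |z − 6|·|-3z^2 - 17z - 104|.
Assume first that |z − 6| < 1, so |z| < 7. Then |-3z^2 - 17z - 104| ≤ 3·7^2 + 17·7 + 104 = 370.
Hence |(-3z^3 + z^2 - 2z - 2) + 626| ≤ 370|z − 6| < ε provided |z − 6| < ε/370.
Choosing δ = min(1, ε/370) ensures both conditions, hence |(-3z^3 + z^2 - 2z - 2) + 626| < ε.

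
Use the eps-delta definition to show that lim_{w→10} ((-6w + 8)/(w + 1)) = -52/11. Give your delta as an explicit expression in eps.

Fix eps > 0. We want delta > 0 with 0 < |w − 10| < delta ⇒ |(-6w + 8)/(w + 1) + 52/11| < eps.
Combining over a common denominator, (-6w + 8)/(w + 1) + 52/11 = [(-6w + 8)·11 − (-52)·(w + 1)] / [11·(w + 1)] = -14(w − 10) / (11(w + 1)).
So |(-6w + 8)/(w + 1) + 52/11| = 14|w − 10| / (11·|w + 1|).
Restrict delta ≤ 11/2. Then |w − 10| < 11/2 gives |w + 1| = |(w − 10) + 11| ≥ 11 − 11/2 = 11/2.
Hence |(-6w + 8)/(w + 1) + 52/11| < 14|w − 10|/(11·(11/2)) = (28/121)|w − 10|, which is < eps once |w − 10| < (121/28)eps.
Take delta = min(11/2, (121/28)eps). Then 0 < |w − 10| < delta forces both bounds, so |(-6w + 8)/(w + 1) + 52/11| < eps.

delta = min(11/2, (121/28)eps)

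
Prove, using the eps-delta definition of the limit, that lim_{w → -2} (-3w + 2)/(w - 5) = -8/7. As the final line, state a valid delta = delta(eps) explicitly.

delta = min(7/2, (49/26)eps)

Let eps > 0 be given. We want delta > 0 with 0 < |w + 2| < delta ⇒ |(-3w + 2)/(w - 5) + 8/7| < eps.
Combining over a common denominator, (-3w + 2)/(w - 5) + 8/7 = [(-3w + 2)·(-7) − 8·(w - 5)] / [(-7)·(w - 5)] = 13(w + 2) / ((-7)(w - 5)).
So |(-3w + 2)/(w - 5) + 8/7| = 13|w + 2| / (7·|w − 5|).
Restrict delta ≤ 7/2. Then |w + 2| < 7/2 gives |w − 5| = |(w + 2) + (-7)| ≥ 7 − 7/2 = 7/2.
Hence |(-3w + 2)/(w - 5) + 8/7| < 13|w + 2|/(7·(7/2)) = (26/49)|w + 2|, which is < eps once |w + 2| < (49/26)eps.
Take delta = min(7/2, (49/26)eps). Then 0 < |w + 2| < delta forces both bounds, so |(-3w + 2)/(w - 5) + 8/7| < eps.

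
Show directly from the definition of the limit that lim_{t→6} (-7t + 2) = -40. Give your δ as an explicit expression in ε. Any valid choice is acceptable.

δ = ε/7

Let ε > 0. We need δ > 0 so that 0 < |t − 6| < δ implies |(-7t + 2) + 40| < ε.
Since (-7t + 2) + 40 = -7(t − 6), we have |(-7t + 2) + 40| = 7|t − 6|.
Thus it suffices that |t − 6| < ε/7.
Take δ = ε/7. If 0 < |t − 6| < δ then |(-7t + 2) + 40| = 7|t − 6| < 7·(ε/7) = ε.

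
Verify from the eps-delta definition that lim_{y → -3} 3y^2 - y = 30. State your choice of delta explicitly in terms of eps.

delta = min(1, eps/22)

Let eps > 0 be given. We want delta > 0 such that 0 < |y + 3| < delta implies |(3y^2 - y) − 30| < eps.
(3y^2 - y) − 30 = 3y^2 - y - 30 = (y + 3)(3y - 10).
So |(3y^2 - y) − 30| = |y + 3|·|3y - 10|.
Require delta ≤ 1. Then |y + 3| < 1 gives |y| < 4, and by the triangle inequality |3y - 10| ≤ 3·4 + 10 = 22.
Hence |(3y^2 - y) − 30| ≤ 22|y + 3| < eps provided |y + 3| < eps/22.
Take delta = min(1, eps/22). Then 0 < |y + 3| < delta gives both |y + 3| < 1 and |y + 3| < eps/22, so |(3y^2 - y) − 30| < eps.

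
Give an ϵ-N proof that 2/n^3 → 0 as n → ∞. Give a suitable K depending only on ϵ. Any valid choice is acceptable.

K = (2/ϵ)^{1/3}

Let ϵ > 0 be given. For n ≥ 1, |2/n^3 − 0| = 2/n^3.
2/n^3 < ϵ ⇔ n^3 > 2/ϵ ⇔ n > (2/ϵ)^{1/3}.
Take K = (2/ϵ)^{1/3}. Then n > K implies 2/n^3 < ϵ.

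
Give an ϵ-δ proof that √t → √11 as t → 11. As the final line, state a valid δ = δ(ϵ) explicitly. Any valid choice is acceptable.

δ = min(11, √11·ϵ)

Suppose ϵ > 0. We want δ > 0 such that 0 < |t − 11| < δ implies |√t − √11| < ϵ.
Rationalise: √t − √11 = (t − 11)/(√t + √11), so |√t − √11| = |t − 11|/(√t + √11).
Restrict δ ≤ 11 so that |t − 11| < 11 forces t > 0, and then √t + √11 > √11.
Hence |√t − √11| < |t − 11|/√11, which is < ϵ once |t − 11| < √11·ϵ.
Take δ = min(11, √11·ϵ). If 0 < |t − 11| < δ then t > 0 and |√t − √11| < |t − 11|/√11 < ϵ.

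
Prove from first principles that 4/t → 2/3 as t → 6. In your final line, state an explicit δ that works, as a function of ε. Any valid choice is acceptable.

δ = min(3, (9/2)ε)

Let ε > 0. We seek δ > 0 such that 0 < |t − 6| < δ implies |4/t − (2/3)| < ε.
|4/t − (2/3)| = 4·|6 − t|/(6·|t|) = 4|t − 6|/(6|t|).
Restrict δ ≤ 3. Then |t − 6| < 3 gives |t| > 3, so 6|t| > 18.
Then |4/t − (2/3)| < 4|t − 6|/18, which is < ε when |t − 6| < (9/2)ε.
Take δ = min(3, (9/2)ε). Then 0 < |t − 6| < δ gives both |t − 6| < 3 and |t − 6| < (9/2)ε, so |4/t − (2/3)| < ε.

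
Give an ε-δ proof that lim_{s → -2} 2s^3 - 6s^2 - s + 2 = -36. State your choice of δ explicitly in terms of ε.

δ = min(2, ε/91)

Let ε > 0 be given. We want δ > 0 such that 0 < |s + 2| < δ implies |(2s^3 - 6s^2 - s + 2) + 36| < ε.
(2s^3 - 6s^2 - s + 2) + 36 = 2s^3 - 6s^2 - s + 38 = (s + 2)(2s^2 - 10s + 19).
So |(2s^3 - 6s^2 - s + 2) + 36| = |s + 2|·|2s^2 - 10s + 19|.
Require δ ≤ 2. Then |s + 2| < 2 gives |s| < 4, and by the triangle inequality |2s^2 - 10s + 19| ≤ 2·4^2 + 10·4 + 19 = 91.
Hence |(2s^3 - 6s^2 - s + 2) + 36| ≤ 91|s + 2| < ε provided |s + 2| < ε/91.
Take δ = min(2, ε/91). Then 0 < |s + 2| < δ gives both |s + 2| < 2 and |s + 2| < ε/91, so |(2s^3 - 6s^2 - s + 2) + 36| < ε.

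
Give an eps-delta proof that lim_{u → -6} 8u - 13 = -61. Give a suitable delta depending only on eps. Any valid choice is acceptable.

Let eps > 0. We need delta > 0 so that 0 < |u + 6| < delta implies |(8u - 13) + 61| < eps.
|(8u - 13) + 61| = |8u + 48| = 8|u + 6|.
Thus it suffices that |u + 6| < eps/8.
Take delta = eps/8. If 0 < |u + 6| < delta then |(8u - 13) + 61| = 8|u + 6| < 8·(eps/8) = eps.

delta = eps/8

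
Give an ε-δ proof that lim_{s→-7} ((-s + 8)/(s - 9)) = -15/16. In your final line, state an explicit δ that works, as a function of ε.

δ = min(8, 128ε)

Let ε > 0 be given. We want δ > 0 with 0 < |s + 7| < δ ⇒ |(-s + 8)/(s - 9) + 15/16| < ε.
Combining over a common denominator, (-s + 8)/(s - 9) + 15/16 = [(-s + 8)·(-16) − 15·(s - 9)] / [(-16)·(s - 9)] = 1(s + 7) / ((-16)(s - 9)).
So |(-s + 8)/(s - 9) + 15/16| = |s + 7| / (16·|s − 9|).
Restrict δ ≤ 8. Then |s + 7| < 8 gives |s − 9| = |(s + 7) + (-16)| ≥ 16 − 8 = 8.
Hence |(-s + 8)/(s - 9) + 15/16| < |s + 7|/(16·8) = (1/128)|s + 7|, which is < ε once |s + 7| < 128ε.
Take δ = min(8, 128ε). Then 0 < |s + 7| < δ forces both bounds, so |(-s + 8)/(s - 9) + 15/16| < ε.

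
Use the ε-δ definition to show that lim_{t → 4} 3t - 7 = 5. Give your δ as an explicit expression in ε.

δ = ε/3

Let ε > 0. We need δ > 0 so that 0 < |t − 4| < δ implies |(3t - 7) − 5| < ε.
Since (3t - 7) − 5 = 3(t − 4), we have |(3t - 7) − 5| = 3|t − 4|.
Thus it suffices that |t − 4| < ε/3.
Take δ = ε/3. If 0 < |t − 4| < δ then |(3t - 7) − 5| = 3|t − 4| < 3·(ε/3) = ε.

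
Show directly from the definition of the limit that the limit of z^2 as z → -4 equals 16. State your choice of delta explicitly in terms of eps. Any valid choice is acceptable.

delta = min(2, eps/10)

Let eps > 0. We seek delta > 0 with 0 < |z + 4| < delta ⇒ |z^2 − 16| < eps.
Factor: z^2 − 16 = (z + 4)(z - 4), so |z^2 − 16| = |z + 4|·|z - 4|.
Impose delta ≤ 2 so that |z| < 6; then |z - 4| ≤ 10.
Hence |z^2 − 16| ≤ 10|z + 4|, which is < eps once |z + 4| < eps/10.
Take delta = min(2, eps/10). If 0 < |z + 4| < delta then both bounds hold and |z^2 − 16| ≤ 10|z + 4| < 10·(eps/10) = eps.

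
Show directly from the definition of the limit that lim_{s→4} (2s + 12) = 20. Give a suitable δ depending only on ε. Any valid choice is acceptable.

δ = ε/2

Let ε > 0 be given. We need δ > 0 so that 0 < |s − 4| < δ implies |(2s + 12) − 20| < ε.
Since (2s + 12) − 20 = 2(s − 4), we have |(2s + 12) − 20| = 2|s − 4|.
Thus it suffices that |s − 4| < ε/2.
Take δ = ε/2. If 0 < |s − 4| < δ then |(2s + 12) − 20| = 2|s − 4| < 2·(ε/2) = ε.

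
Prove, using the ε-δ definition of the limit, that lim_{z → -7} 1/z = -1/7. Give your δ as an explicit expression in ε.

Fix ε > 0. We seek δ > 0 such that 0 < |z + 7| < δ implies |1/z + 1/7| < ε.
|1/z + 1/7| = |-7 − z|/(7·|z|) = |z + 7|/(7|z|).
Require δ ≤ 7/2 so that |z| > 7 − 7/2 = 7/2, hence 7|z| > 49/2.
Then |1/z + 1/7| < |z + 7|/(49/2), which is < ε when |z + 7| < (49/2)ε.
Take δ = min(7/2, (49/2)ε). Then 0 < |z + 7| < δ gives both |z + 7| < 7/2 and |z + 7| < (49/2)ε, so |1/z + 1/7| < ε.

δ = min(7/2, (49/2)ε)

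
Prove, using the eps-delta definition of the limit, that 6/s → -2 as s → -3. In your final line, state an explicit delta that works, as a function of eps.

delta = min(3/2, (3/4)eps)

Fix eps > 0. We seek delta > 0 such that 0 < |s + 3| < delta implies |6/s + 2| < eps.
|6/s + 2| = 6·|-3 − s|/(3·|s|) = 6|s + 3|/(3|s|).
Require delta ≤ 3/2 so that |s| > 3 − 3/2 = 3/2, hence 3|s| > 9/2.
Then |6/s + 2| < 6|s + 3|/(9/2), which is < eps when |s + 3| < (3/4)eps.
Take delta = min(3/2, (3/4)eps). Then 0 < |s + 3| < delta gives both |s + 3| < 3/2 and |s + 3| < (3/4)eps, so |6/s + 2| < eps.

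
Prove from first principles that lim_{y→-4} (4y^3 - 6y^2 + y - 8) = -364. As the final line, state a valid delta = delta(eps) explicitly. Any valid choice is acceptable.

delta = min(1, eps/299)

Fix eps > 0. We want delta > 0 such that 0 < |y + 4| < delta implies |(4y^3 - 6y^2 + y - 8) + 364| < eps.
(4y^3 - 6y^2 + y - 8) + 364 = 4y^3 - 6y^2 + y + 356 = (y + 4)(4y^2 - 22y + 89).
So |(4y^3 - 6y^2 + y - 8) + 364| = |y + 4|·|4y^2 - 22y + 89|.
Require delta ≤ 1. Then |y + 4| < 1 gives |y| < 5, and by the triangle inequality |4y^2 - 22y + 89| ≤ 4·5^2 + 22·5 + 89 = 299.
Hence |(4y^3 - 6y^2 + y - 8) + 364| ≤ 299|y + 4| < eps provided |y + 4| < eps/299.
Choosing delta = min(1, eps/299) ensures both conditions, hence |(4y^3 - 6y^2 + y - 8) + 364| < eps.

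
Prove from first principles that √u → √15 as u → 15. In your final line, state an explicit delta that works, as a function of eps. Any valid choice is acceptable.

Let eps > 0. We want delta > 0 such that 0 < |u − 15| < delta implies |√u − √15| < eps.
Rationalise: √u − √15 = (u − 15)/(√u + √15), so |√u − √15| = |u − 15|/(√u + √15).
Restrict delta ≤ 15 so that |u − 15| < 15 forces u > 0, and then √u + √15 > √15.
Hence |√u − √15| < |u − 15|/√15, which is < eps once |u − 15| < √15·eps.
Take delta = min(15, √15·eps). If 0 < |u − 15| < delta then u > 0 and |√u − √15| < |u − 15|/√15 < eps.

delta = min(15, √15·eps)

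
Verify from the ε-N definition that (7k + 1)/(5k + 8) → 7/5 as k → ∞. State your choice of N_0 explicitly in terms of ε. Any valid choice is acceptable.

N_0 = (51/25)/ε

Suppose ε > 0. For k ≥ 1, |(7k + 1)/(5k + 8) − (7/5)| = |-51|/(5(5k + 8)) = 51/(5(5k + 8)).
Since 5k + 8 ≥ 5k for k ≥ 1, this is ≤ 51/(5·5k) = (51/25)/k.
So |(7k + 1)/(5k + 8) − (7/5)| < ε whenever k > (51/25)/ε.
Take N_0 = (51/25)/ε. If k > N_0 then |(7k + 1)/(5k + 8) − (7/5)| ≤ (51/25)/k < ε.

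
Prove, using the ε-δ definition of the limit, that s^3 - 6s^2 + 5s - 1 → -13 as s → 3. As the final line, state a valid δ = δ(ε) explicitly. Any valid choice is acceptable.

δ = min(1, ε/32)

Let ε > 0 be given. We want δ > 0 such that 0 < |s − 3| < δ implies |(s^3 - 6s^2 + 5s - 1) + 13| < ε.
(s^3 - 6s^2 + 5s - 1) + 13 = s^3 - 6s^2 + 5s + 12 = (s − 3)(s^2 - 3s - 4).
So |(s^3 - 6s^2 + 5s - 1) + 13| = |s − 3|·|s^2 - 3s - 4|.
Require δ ≤ 1. Then |s − 3| < 1 gives |s| < 4, and by the triangle inequality |s^2 - 3s - 4| ≤ 4^2 + 3·4 + 4 = 32.
Hence |(s^3 - 6s^2 + 5s - 1) + 13| ≤ 32|s − 3| < ε provided |s − 3| < ε/32.
Choosing δ = min(1, ε/32) ensures both conditions, hence |(s^3 - 6s^2 + 5s - 1) + 13| < ε.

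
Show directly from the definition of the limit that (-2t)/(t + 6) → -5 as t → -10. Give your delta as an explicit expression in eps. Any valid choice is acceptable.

Let eps > 0. We want delta > 0 with 0 < |t + 10| < delta ⇒ |(-2t)/(t + 6) + 5| < eps.
Combining over a common denominator, (-2t)/(t + 6) + 5 = [(-2t)·(-4) − 20·(t + 6)] / [(-4)·(t + 6)] = -12(t + 10) / ((-4)(t + 6)).
So |(-2t)/(t + 6) + 5| = 12|t + 10| / (4·|t + 6|).
Require delta ≤ 2, so |t + 6| ≥ |-4| − |t + 10| > 4 − 2 = 2.
Hence |(-2t)/(t + 6) + 5| < 12|t + 10|/(4·2) = (3/2)|t + 10|, which is < eps once |t + 10| < (2/3)eps.
Take delta = min(2, (2/3)eps). Then 0 < |t + 10| < delta forces both bounds, so |(-2t)/(t + 6) + 5| < eps.

delta = min(2, (2/3)eps)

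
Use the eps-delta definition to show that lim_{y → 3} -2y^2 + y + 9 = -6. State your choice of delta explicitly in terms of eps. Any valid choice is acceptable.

delta = min(2, eps/15)

Suppose eps > 0. We want delta > 0 such that 0 < |y − 3| < delta implies |(-2y^2 + y + 9) + 6| < eps.
(-2y^2 + y + 9) + 6 = -2y^2 + y + 15 = (y − 3)(-2y - 5).
So |(-2y^2 + y + 9) + 6| = |y − 3|·|-2y - 5|.
Require delta ≤ 2. Then |y − 3| < 2 gives |y| < 5, and by the triangle inequality |-2y - 5| ≤ 2·5 + 5 = 15.
Hence |(-2y^2 + y + 9) + 6| ≤ 15|y − 3| < eps provided |y − 3| < eps/15.
Choosing delta = min(2, eps/15) ensures both conditions, hence |(-2y^2 + y + 9) + 6| < eps.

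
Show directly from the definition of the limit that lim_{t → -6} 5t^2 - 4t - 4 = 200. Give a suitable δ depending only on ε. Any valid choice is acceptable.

δ = min(1, ε/69)

Fix ε > 0. We want δ > 0 such that 0 < |t + 6| < δ implies |(5t^2 - 4t - 4) − 200| < ε.
(5t^2 - 4t - 4) − 200 = 5t^2 - 4t - 204 = (t + 6)(5t - 34).
So |(5t^2 - 4t - 4) − 200| = |t + 6|·|5t - 34|.
Assume first that |t + 6| < 1, so |t| < 7. Then |5t - 34| ≤ 5·7 + 34 = 69.
Hence |(5t^2 - 4t - 4) − 200| ≤ 69|t + 6| < ε provided |t + 6| < ε/69.
Take δ = min(1, ε/69). Then 0 < |t + 6| < δ gives both |t + 6| < 1 and |t + 6| < ε/69, so |(5t^2 - 4t - 4) − 200| < ε.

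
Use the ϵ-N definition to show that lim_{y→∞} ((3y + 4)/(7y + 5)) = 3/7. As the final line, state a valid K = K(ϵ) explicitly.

K = (13/49)/ϵ

Suppose ϵ > 0. We seek K > 0 such that y > K implies |(3y + 4)/(7y + 5) − (3/7)| < ϵ.
(3y + 4)/(7y + 5) − (3/7) = (7(3y + 4) − 3(7y + 5)) / (7(7y + 5)) = 13/(7(7y + 5)).
For y > 0 we have 7y + 5 > 7y, so |(3y + 4)/(7y + 5) − (3/7)| = 13/(7(7y + 5)) < 13/(7·7y) = (13/49)/y.
Thus |(3y + 4)/(7y + 5) − (3/7)| < ϵ whenever y > (13/49)/ϵ.
Take K = (13/49)/ϵ. If y > K then |(3y + 4)/(7y + 5) − (3/7)| < (13/49)/y < ϵ.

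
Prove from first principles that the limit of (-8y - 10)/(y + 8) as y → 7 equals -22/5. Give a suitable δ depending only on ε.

Fix ε > 0. We want δ > 0 with 0 < |y − 7| < δ ⇒ |(-8y - 10)/(y + 8) + 22/5| < ε.
Combining over a common denominator, (-8y - 10)/(y + 8) + 22/5 = [(-8y - 10)·15 − (-66)·(y + 8)] / [15·(y + 8)] = -54(y − 7) / (15(y + 8)).
So |(-8y - 10)/(y + 8) + 22/5| = 54|y − 7| / (15·|y + 8|).
Restrict δ ≤ 15/2. Then |y − 7| < 15/2 gives |y + 8| = |(y − 7) + 15| ≥ 15 − 15/2 = 15/2.
Hence |(-8y - 10)/(y + 8) + 22/5| < 54|y − 7|/(15·(15/2)) = (12/25)|y − 7|, which is < ε once |y − 7| < (25/12)ε.
Take δ = min(15/2, (25/12)ε). Then 0 < |y − 7| < δ forces both bounds, so |(-8y - 10)/(y + 8) + 22/5| < ε.

δ = min(15/2, (25/12)ε)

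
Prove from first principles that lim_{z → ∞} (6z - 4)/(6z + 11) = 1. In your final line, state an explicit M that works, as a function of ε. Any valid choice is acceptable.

M = (5/2)/ε

Let ε > 0 be given. We seek M > 0 such that z > M implies |(6z - 4)/(6z + 11) − 1| < ε.
(6z - 4)/(6z + 11) − 1 = (6(6z - 4) − 6(6z + 11)) / (6(6z + 11)) = -90/(6(6z + 11)).
For z > 0 we have 6z + 11 > 6z, so |(6z - 4)/(6z + 11) − 1| = 90/(6(6z + 11)) < 90/(6·6z) = (5/2)/z.
Thus |(6z - 4)/(6z + 11) − 1| < ε whenever z > (5/2)/ε.
Take M = (5/2)/ε. If z > M then |(6z - 4)/(6z + 11) − 1| < (5/2)/z < ε.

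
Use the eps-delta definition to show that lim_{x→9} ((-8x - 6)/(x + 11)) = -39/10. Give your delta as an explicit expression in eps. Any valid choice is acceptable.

delta = min(10, (100/41)eps)

Suppose eps > 0. We want delta > 0 with 0 < |x − 9| < delta ⇒ |(-8x - 6)/(x + 11) + 39/10| < eps.
Combining over a common denominator, (-8x - 6)/(x + 11) + 39/10 = [(-8x - 6)·20 − (-78)·(x + 11)] / [20·(x + 11)] = -82(x − 9) / (20(x + 11)).
So |(-8x - 6)/(x + 11) + 39/10| = 82|x − 9| / (20·|x + 11|).
Restrict delta ≤ 10. Then |x − 9| < 10 gives |x + 11| = |(x − 9) + 20| ≥ 20 − 10 = 10.
Hence |(-8x - 6)/(x + 11) + 39/10| < 82|x − 9|/(20·10) = (41/100)|x − 9|, which is < eps once |x − 9| < (100/41)eps.
Take delta = min(10, (100/41)eps). Then 0 < |x − 9| < delta forces both bounds, so |(-8x - 6)/(x + 11) + 39/10| < eps.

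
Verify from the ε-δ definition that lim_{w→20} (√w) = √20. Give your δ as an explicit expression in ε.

Fix ε > 0. We want δ > 0 such that 0 < |w − 20| < δ implies |√w − √20| < ε.
Rationalise: √w − √20 = (w − 20)/(√w + √20), so |√w − √20| = |w − 20|/(√w + √20).
Restrict δ ≤ 20 so that |w − 20| < 20 forces w > 0, and then √w + √20 > √20.
Hence |√w − √20| < |w − 20|/√20, which is < ε once |w − 20| < √20·ε.
Take δ = min(20, √20·ε). If 0 < |w − 20| < δ then w > 0 and |√w − √20| < |w − 20|/√20 < ε.

δ = min(20, √20·ε)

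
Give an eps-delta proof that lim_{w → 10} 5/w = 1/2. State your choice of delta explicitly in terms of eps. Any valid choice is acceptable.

delta = min(5, 10eps)

Suppose eps > 0. We seek delta > 0 such that 0 < |w − 10| < delta implies |5/w − (1/2)| < eps.
|5/w − (1/2)| = 5·|10 − w|/(10·|w|) = 5|w − 10|/(10|w|).
Require delta ≤ 5 so that |w| > 10 − 5 = 5, hence 10|w| > 50.
Then |5/w − (1/2)| < 5|w − 10|/50, which is < eps when |w − 10| < 10eps.
Take delta = min(5, 10eps). Then 0 < |w − 10| < delta gives both |w − 10| < 5 and |w − 10| < 10eps, so |5/w − (1/2)| < eps.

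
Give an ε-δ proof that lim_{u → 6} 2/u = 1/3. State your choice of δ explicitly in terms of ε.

Let ε > 0. We seek δ > 0 such that 0 < |u − 6| < δ implies |2/u − (1/3)| < ε.
|2/u − (1/3)| = 2·|6 − u|/(6·|u|) = 2|u − 6|/(6|u|).
Require δ ≤ 3 so that |u| > 6 − 3 = 3, hence 6|u| > 18.
Then |2/u − (1/3)| < 2|u − 6|/18, which is < ε when |u − 6| < 9ε.
Take δ = min(3, 9ε). Then 0 < |u − 6| < δ gives both |u − 6| < 3 and |u − 6| < 9ε, so |2/u − (1/3)| < ε.

δ = min(3, 9ε)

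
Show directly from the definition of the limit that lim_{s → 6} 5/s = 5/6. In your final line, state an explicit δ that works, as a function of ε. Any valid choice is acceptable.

Fix ε > 0. We seek δ > 0 such that 0 < |s − 6| < δ implies |5/s − (5/6)| < ε.
|5/s − (5/6)| = 5·|6 − s|/(6·|s|) = 5|s − 6|/(6|s|).
Restrict δ ≤ 3. Then |s − 6| < 3 gives |s| > 3, so 6|s| > 18.
Then |5/s − (5/6)| < 5|s − 6|/18, which is < ε when |s − 6| < (18/5)ε.
Take δ = min(3, (18/5)ε). Then 0 < |s − 6| < δ gives both |s − 6| < 3 and |s − 6| < (18/5)ε, so |5/s − (5/6)| < ε.

δ = min(3, (18/5)ε)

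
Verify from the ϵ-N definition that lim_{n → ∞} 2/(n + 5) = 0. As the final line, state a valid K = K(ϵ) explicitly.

K = 2/ϵ

Let ϵ > 0 be given. For n ≥ 1, |2/(n + 5) − 0| = 2/(n + 5) ≤ 2/n.
We need 2/n < ϵ, i.e. n > 2/ϵ.
Take K = 2/ϵ. If n > K then |2/(n + 5)| ≤ 2/n < ϵ.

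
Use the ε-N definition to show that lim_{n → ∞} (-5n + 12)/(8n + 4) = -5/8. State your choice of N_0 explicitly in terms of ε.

Let ε > 0 be given. For n ≥ 1, |(-5n + 12)/(8n + 4) + 5/8| = |116|/(8(8n + 4)) = 116/(8(8n + 4)).
Since 8n + 4 ≥ 8n for n ≥ 1, this is ≤ 116/(8·8n) = (29/16)/n.
So |(-5n + 12)/(8n + 4) + 5/8| < ε whenever n > (29/16)/ε.
Take N_0 = (29/16)/ε. If n > N_0 then |(-5n + 12)/(8n + 4) + 5/8| ≤ (29/16)/n < ε.

N_0 = (29/16)/ε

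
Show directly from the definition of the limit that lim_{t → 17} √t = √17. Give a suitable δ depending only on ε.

δ = min(17, √17·ε)

Let ε > 0. We want δ > 0 such that 0 < |t − 17| < δ implies |√t − √17| < ε.
Rationalise: √t − √17 = (t − 17)/(√t + √17), so |√t − √17| = |t − 17|/(√t + √17).
Restrict δ ≤ 17 so that |t − 17| < 17 forces t > 0, and then √t + √17 > √17.
Hence |√t − √17| < |t − 17|/√17, which is < ε once |t − 17| < √17·ε.
Take δ = min(17, √17·ε). If 0 < |t − 17| < δ then t > 0 and |√t − √17| < |t − 17|/√17 < ε.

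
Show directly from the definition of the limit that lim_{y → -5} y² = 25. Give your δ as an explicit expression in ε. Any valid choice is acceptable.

δ = min(1, ε/11)

Let ε > 0. We seek δ > 0 with 0 < |y + 5| < δ ⇒ |y² − 25| < ε.
Factor: y² − 25 = (y + 5)(y - 5), so |y² − 25| = |y + 5|·|y - 5|.
Impose δ ≤ 1 so that |y| < 6; then |y - 5| ≤ 11.
Hence |y² − 25| ≤ 11|y + 5|, which is < ε once |y + 5| < ε/11.
Take δ = min(1, ε/11). If 0 < |y + 5| < δ then both bounds hold and |y² − 25| ≤ 11|y + 5| < 11·(ε/11) = ε.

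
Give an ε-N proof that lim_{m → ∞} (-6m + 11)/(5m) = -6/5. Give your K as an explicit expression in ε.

Suppose ε > 0. For m ≥ 1, |(-6m + 11)/(5m) + 6/5| = |55|/(5(5m)) = 55/(5(5m)).
Since 5m ≥ 5m for m ≥ 1, this is ≤ 55/(5·5m) = (11/5)/m.
So |(-6m + 11)/(5m) + 6/5| < ε whenever m > (11/5)/ε.
Take K = (11/5)/ε. If m > K then |(-6m + 11)/(5m) + 6/5| ≤ (11/5)/m < ε.

K = (11/5)/ε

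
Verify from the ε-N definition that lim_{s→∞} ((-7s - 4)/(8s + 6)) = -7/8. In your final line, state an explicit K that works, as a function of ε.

Let ε > 0 be given. We seek K > 0 such that s > K implies |(-7s - 4)/(8s + 6) + 7/8| < ε.
(-7s - 4)/(8s + 6) + 7/8 = (8(-7s - 4) − (-7)(8s + 6)) / (8(8s + 6)) = 10/(8(8s + 6)).
For s > 0 we have 8s + 6 > 8s, so |(-7s - 4)/(8s + 6) + 7/8| = 10/(8(8s + 6)) < 10/(8·8s) = (5/32)/s.
Thus |(-7s - 4)/(8s + 6) + 7/8| < ε whenever s > (5/32)/ε.
Take K = (5/32)/ε. If s > K then |(-7s - 4)/(8s + 6) + 7/8| < (5/32)/s < ε.

K = (5/32)/ε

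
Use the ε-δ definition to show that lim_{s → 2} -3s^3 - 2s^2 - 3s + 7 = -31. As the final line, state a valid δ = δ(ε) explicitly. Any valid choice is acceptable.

δ = min(1, ε/70)

Let ε > 0 be given. We want δ > 0 such that 0 < |s − 2| < δ implies |(-3s^3 - 2s^2 - 3s + 7) + 31| < ε.
(-3s^3 - 2s^2 - 3s + 7) + 31 = -3s^3 - 2s^2 - 3s + 38 = (s − 2)(-3s^2 - 8s - 19).
So |(-3s^3 - 2s^2 - 3s + 7) + 31| = |s − 2|·|-3s^2 - 8s - 19|.
Assume first that |s − 2| < 1, so |s| < 3. Then |-3s^2 - 8s - 19| ≤ 3·3^2 + 8·3 + 19 = 70.
Hence |(-3s^3 - 2s^2 - 3s + 7) + 31| ≤ 70|s − 2| < ε provided |s − 2| < ε/70.
Choosing δ = min(1, ε/70) ensures both conditions, hence |(-3s^3 - 2s^2 - 3s + 7) + 31| < ε.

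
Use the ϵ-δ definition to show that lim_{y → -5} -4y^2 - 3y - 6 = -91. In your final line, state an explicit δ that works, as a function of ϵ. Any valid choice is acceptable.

Let ϵ > 0 be given. We want δ > 0 such that 0 < |y + 5| < δ implies |(-4y^2 - 3y - 6) + 91| < ϵ.
(-4y^2 - 3y - 6) + 91 = -4y^2 - 3y + 85 = (y + 5)(-4y + 17).
So |(-4y^2 - 3y - 6) + 91| = |y + 5|·|-4y + 17|.
Require δ ≤ 1. Then |y + 5| < 1 gives |y| < 6, and by the triangle inequality |-4y + 17| ≤ 4·6 + 17 = 41.
Hence |(-4y^2 - 3y - 6) + 91| ≤ 41|y + 5| < ϵ provided |y + 5| < ϵ/41.
Take δ = min(1, ϵ/41). Then 0 < |y + 5| < δ gives both |y + 5| < 1 and |y + 5| < ϵ/41, so |(-4y^2 - 3y - 6) + 91| < ϵ.

δ = min(1, ϵ/41)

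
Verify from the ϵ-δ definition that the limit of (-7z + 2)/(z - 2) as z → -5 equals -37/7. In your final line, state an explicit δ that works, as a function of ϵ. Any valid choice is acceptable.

Fix ϵ > 0. We want δ > 0 with 0 < |z + 5| < δ ⇒ |(-7z + 2)/(z - 2) + 37/7| < ϵ.
Combining over a common denominator, (-7z + 2)/(z - 2) + 37/7 = [(-7z + 2)·(-7) − 37·(z - 2)] / [(-7)·(z - 2)] = 12(z + 5) / ((-7)(z - 2)).
So |(-7z + 2)/(z - 2) + 37/7| = 12|z + 5| / (7·|z − 2|).
Require δ ≤ 7/2, so |z − 2| ≥ |-7| − |z + 5| > 7 − 7/2 = 7/2.
Hence |(-7z + 2)/(z - 2) + 37/7| < 12|z + 5|/(7·(7/2)) = (24/49)|z + 5|, which is < ϵ once |z + 5| < (49/24)ϵ.
Take δ = min(7/2, (49/24)ϵ). Then 0 < |z + 5| < δ forces both bounds, so |(-7z + 2)/(z - 2) + 37/7| < ϵ.

δ = min(7/2, (49/24)ϵ)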